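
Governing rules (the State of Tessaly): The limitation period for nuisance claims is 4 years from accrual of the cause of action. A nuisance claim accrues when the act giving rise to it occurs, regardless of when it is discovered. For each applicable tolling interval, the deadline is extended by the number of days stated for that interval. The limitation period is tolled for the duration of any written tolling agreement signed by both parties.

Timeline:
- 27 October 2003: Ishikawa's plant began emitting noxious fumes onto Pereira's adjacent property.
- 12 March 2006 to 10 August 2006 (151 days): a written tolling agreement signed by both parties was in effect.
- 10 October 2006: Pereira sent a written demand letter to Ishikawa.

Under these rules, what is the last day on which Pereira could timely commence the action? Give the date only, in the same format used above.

The claim accrued on 27 October 2003, when the wrongful act occurred.
Adding the 4 years base period to 27 October 2003 gives a deadline of 27 October 2007, before any tolling.
The period was tolled for 151 days by the written tolling agreement (12 March 2006 to 10 August 2006), pushing the deadline to 26 March 2008.
None of the other events listed affects the running of the period under the stated rules.

26 March 2008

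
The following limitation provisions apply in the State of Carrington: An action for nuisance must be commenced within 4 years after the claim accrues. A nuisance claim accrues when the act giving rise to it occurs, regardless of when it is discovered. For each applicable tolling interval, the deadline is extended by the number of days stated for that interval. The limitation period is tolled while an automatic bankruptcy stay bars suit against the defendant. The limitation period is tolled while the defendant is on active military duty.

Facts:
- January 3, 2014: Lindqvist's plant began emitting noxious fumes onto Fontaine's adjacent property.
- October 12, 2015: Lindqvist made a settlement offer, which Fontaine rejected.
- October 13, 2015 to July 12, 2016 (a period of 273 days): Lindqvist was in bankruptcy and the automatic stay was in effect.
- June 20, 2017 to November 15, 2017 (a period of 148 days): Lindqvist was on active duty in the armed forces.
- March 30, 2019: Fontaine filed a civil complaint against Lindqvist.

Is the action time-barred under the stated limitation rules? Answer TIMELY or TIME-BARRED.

TIME-BARRED

The claim accrued on January 3, 2014, the date of the act.
4 years from January 3, 2014 is January 3, 2018.
The automatic bankruptcy stay from October 13, 2015 to July 12, 2016 tolled the period for 273 days, extending the deadline to October 3, 2018.
The defendant's active military service from June 20, 2017 to November 15, 2017 tolled the period for 148 days, extending the deadline to February 28, 2019.
The other events in the timeline have no effect on the limitation period under the stated rules.
The March 30, 2019 filing falls after the February 28, 2019 deadline; the claim is time-barred.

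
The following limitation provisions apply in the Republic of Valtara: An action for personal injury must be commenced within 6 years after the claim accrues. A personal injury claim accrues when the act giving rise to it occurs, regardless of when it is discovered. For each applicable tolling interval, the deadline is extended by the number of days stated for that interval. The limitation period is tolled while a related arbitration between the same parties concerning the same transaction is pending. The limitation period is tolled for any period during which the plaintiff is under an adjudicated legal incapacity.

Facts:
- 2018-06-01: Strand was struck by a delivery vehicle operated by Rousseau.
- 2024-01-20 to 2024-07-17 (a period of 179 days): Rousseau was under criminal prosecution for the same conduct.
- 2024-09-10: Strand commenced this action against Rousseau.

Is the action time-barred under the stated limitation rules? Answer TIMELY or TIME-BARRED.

The claim accrued on 2018-06-01, the date of the act.
Adding the 6 years base period to 2018-06-01 gives a deadline of 2024-06-01, before any tolling.
The pending criminal prosecution from 2024-01-20 to 2024-07-17 does not toll the period, because no stated rule makes a criminal prosecution a tolling event.
Strand filed on 2024-09-10, after the 2024-06-01 deadline, so the action is time-barred.

TIME-BARRED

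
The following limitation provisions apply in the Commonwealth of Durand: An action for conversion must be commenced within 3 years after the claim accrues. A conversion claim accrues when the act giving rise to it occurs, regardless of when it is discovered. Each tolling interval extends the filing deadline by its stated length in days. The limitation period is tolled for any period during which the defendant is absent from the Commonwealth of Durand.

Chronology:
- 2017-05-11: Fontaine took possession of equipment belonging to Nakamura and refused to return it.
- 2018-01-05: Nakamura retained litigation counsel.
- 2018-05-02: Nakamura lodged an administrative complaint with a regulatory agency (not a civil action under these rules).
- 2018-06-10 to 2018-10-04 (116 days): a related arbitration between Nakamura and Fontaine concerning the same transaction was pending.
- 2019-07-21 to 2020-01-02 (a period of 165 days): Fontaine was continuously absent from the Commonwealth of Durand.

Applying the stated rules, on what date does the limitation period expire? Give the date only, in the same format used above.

The limitation period began to run on 2017-05-11.
3 years from 2017-05-11 is 2020-05-11.
The period was tolled for 165 days by the defendant's absence from the jurisdiction (2019-07-21 to 2020-01-02), pushing the deadline to 2020-10-23.
Although a pending arbitration ran from 2018-06-10 to 2018-10-04, the stated rules do not make that a tolling event, so it is disregarded.
The other events in the timeline have no effect on the limitation period under the stated rules.

2020-10-23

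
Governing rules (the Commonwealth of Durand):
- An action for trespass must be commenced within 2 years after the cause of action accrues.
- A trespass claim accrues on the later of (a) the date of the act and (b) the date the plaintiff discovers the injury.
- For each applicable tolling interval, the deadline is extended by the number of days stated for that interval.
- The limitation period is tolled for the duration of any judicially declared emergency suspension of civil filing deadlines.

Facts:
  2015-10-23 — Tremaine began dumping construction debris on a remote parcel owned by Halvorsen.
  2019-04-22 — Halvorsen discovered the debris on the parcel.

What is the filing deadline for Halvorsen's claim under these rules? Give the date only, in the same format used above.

2021-04-22

The claim accrued on 2019-04-22 — the later of the 2015-10-23 act and the 2019-04-22 discovery.
The untolled deadline — 2 years after 2019-04-22 — is 2021-04-22.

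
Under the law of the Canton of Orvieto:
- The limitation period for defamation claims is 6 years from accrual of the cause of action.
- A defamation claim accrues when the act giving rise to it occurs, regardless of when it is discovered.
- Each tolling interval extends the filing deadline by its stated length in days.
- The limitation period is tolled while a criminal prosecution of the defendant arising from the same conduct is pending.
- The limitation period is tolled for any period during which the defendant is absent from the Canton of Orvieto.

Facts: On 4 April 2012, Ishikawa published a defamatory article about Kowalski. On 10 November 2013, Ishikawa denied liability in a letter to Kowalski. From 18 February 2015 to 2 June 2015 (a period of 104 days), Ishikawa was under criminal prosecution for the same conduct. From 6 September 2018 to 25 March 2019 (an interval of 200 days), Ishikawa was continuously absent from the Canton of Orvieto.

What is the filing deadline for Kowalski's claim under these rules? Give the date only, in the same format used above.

17 July 2018

The limitation period began to run on 4 April 2012.
Adding the 6 years base period to 4 April 2012 gives a deadline of 4 April 2018, before any tolling.
The period was tolled for 104 days by the pending criminal prosecution (18 February 2015 to 2 June 2015), pushing the deadline to 17 July 2018.
By the time the defendant's absence from the jurisdiction began on 6 September 2018, the limitation period had already expired on 17 July 2018; that interval cannot revive it.
Nothing else in the chronology tolls or restarts the period.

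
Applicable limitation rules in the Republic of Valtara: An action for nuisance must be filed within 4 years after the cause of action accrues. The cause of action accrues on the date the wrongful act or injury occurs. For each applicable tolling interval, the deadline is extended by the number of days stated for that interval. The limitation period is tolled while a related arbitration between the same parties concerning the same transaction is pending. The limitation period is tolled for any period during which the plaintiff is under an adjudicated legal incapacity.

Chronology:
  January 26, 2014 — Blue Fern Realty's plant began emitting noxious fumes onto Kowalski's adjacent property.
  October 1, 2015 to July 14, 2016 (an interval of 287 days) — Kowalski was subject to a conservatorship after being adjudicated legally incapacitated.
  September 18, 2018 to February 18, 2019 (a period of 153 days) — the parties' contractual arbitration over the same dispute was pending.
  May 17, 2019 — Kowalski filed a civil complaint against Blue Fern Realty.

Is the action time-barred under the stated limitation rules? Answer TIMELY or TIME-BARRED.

TIME-BARRED

The cause of action accrued on January 26, 2014, the date of the act.
Adding the 4 years base period to January 26, 2014 gives a deadline of January 26, 2018, before any tolling.
The period was tolled for 287 days by the plaintiff's legal incapacity (October 1, 2015 to July 14, 2016), pushing the deadline to November 9, 2018.
The period was tolled for 153 days by the pending related arbitration (September 18, 2018 to February 18, 2019), pushing the deadline to April 11, 2019.
Kowalski filed on May 17, 2019, after the April 11, 2019 deadline, so the action is time-barred.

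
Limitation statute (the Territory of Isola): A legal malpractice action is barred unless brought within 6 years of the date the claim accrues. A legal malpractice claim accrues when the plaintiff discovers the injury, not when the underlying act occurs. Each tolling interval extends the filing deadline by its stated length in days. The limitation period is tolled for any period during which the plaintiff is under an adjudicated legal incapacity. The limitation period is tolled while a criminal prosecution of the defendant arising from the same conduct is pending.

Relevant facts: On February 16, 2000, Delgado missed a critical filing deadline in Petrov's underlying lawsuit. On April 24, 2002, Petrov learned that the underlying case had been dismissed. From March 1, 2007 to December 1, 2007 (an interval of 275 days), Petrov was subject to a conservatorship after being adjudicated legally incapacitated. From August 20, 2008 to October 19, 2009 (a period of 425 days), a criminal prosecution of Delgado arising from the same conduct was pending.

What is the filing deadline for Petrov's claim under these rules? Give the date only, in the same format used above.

March 25, 2010

The claim did not accrue until Petrov discovered the injury on April 24, 2002; the February 16, 2000 act date does not start the clock under the stated rule.
Adding the 6 years base period to April 24, 2002 gives a deadline of April 24, 2008, before any tolling.
The plaintiff's legal incapacity from March 1, 2007 to December 1, 2007 tolled the period for 275 days, extending the deadline to January 24, 2009.
The period was tolled for 425 days by the pending criminal prosecution (August 20, 2008 to October 19, 2009), pushing the deadline to March 25, 2010.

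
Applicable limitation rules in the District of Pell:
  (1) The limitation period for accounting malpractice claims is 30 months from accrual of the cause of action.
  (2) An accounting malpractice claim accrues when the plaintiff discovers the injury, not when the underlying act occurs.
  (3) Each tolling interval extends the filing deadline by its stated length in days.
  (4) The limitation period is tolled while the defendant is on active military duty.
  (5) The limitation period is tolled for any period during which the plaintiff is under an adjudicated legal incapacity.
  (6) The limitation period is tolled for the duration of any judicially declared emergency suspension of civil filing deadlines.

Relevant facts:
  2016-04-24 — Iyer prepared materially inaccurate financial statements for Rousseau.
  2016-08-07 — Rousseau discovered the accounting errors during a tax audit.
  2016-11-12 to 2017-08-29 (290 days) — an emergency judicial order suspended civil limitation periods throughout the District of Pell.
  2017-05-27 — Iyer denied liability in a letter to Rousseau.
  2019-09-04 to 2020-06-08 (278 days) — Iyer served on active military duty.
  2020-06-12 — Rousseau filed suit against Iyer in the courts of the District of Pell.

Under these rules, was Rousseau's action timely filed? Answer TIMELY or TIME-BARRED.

TIMELY

The claim did not accrue until Rousseau discovered the injury on 2016-08-07; the 2016-04-24 act date does not start the clock under the stated rule.
30 months from 2016-08-07 is 2019-02-07.
The period was tolled for 290 days by the emergency suspension of filing deadlines (2016-11-12 to 2017-08-29), pushing the deadline to 2019-11-24.
The period was tolled for 278 days by the defendant's active military service (2019-09-04 to 2020-06-08), pushing the deadline to 2020-08-28.
The other events in the timeline have no effect on the limitation period under the stated rules.
The 2020-06-12 filing precedes the 2020-08-28 deadline; the claim is timely.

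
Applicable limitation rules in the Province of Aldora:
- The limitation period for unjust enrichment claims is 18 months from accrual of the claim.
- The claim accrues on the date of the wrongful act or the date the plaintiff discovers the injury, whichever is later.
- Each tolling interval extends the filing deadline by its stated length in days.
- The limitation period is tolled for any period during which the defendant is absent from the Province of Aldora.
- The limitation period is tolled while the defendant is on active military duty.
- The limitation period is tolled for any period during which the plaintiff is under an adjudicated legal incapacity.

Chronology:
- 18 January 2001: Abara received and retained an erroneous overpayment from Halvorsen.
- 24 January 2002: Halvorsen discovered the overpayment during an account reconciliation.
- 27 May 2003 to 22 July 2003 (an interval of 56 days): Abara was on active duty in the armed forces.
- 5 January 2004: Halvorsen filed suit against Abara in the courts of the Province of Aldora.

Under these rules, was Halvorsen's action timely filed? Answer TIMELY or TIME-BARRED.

TIME-BARRED

Taking the later of the act (18 January 2001) and discovery (24 January 2002), the claim accrued on 24 January 2002.
Adding the 18 months base period to 24 January 2002 gives a deadline of 24 July 2003, before any tolling.
The period was tolled for 56 days by the defendant's active military service (27 May 2003 to 22 July 2003), pushing the deadline to 18 September 2003.
Filing on 5 January 2004 missed the 18 September 2003 deadline — the action is time-barred.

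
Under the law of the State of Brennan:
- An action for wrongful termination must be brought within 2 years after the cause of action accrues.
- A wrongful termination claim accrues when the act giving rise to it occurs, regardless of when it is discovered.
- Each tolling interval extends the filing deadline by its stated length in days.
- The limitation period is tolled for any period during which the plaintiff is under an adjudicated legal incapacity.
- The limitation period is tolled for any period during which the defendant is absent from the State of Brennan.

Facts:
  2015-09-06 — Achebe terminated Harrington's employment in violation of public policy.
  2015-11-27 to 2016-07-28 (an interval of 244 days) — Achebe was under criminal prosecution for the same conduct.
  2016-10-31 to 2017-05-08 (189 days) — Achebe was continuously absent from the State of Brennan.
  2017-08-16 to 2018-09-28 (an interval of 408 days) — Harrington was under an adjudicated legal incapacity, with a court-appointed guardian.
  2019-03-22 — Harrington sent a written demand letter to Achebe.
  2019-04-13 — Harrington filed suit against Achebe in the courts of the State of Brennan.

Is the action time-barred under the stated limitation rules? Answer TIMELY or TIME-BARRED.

TIMELY

The claim accrued on 2015-09-06, when the wrongful act occurred.
The untolled deadline — 2 years after 2015-09-06 — is 2017-09-06.
Because the defendant's absence from the jurisdiction ran from 2016-10-31 to 2017-05-08, the deadline is extended by 189 days to 2018-03-14.
The plaintiff's legal incapacity from 2017-08-16 to 2018-09-28 tolled the period for 408 days, extending the deadline to 2019-04-26.
Although a criminal prosecution ran from 2015-11-27 to 2016-07-28, the stated rules do not make that a tolling event, so it is disregarded.
Nothing else in the chronology tolls or restarts the period.
Filing on 2019-04-13 beat the 2019-04-26 deadline — the action is timely.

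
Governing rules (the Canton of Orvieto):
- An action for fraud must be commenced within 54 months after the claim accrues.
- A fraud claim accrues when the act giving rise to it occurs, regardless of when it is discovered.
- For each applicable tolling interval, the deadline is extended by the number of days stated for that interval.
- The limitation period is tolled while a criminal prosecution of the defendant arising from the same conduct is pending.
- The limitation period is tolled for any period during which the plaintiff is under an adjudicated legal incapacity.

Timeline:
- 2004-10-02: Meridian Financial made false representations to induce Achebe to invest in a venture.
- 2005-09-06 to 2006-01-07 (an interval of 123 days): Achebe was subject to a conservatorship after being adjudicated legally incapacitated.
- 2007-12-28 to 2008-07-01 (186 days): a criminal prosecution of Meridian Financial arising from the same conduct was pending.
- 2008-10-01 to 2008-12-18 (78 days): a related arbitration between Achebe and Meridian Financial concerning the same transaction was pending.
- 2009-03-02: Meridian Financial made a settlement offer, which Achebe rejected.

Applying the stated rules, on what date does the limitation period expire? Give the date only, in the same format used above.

The claim accrued on 2004-10-02, the date of the act.
The untolled deadline — 54 months after 2004-10-02 — is 2009-04-02.
Because the plaintiff's legal incapacity ran from 2005-09-06 to 2006-01-07, the deadline is extended by 123 days to 2009-08-03.
Because the pending criminal prosecution ran from 2007-12-28 to 2008-07-01, the deadline is extended by 186 days to 2010-02-05.
The pending related arbitration from 2008-10-01 to 2008-12-18 does not toll the period, because no stated rule makes a pending arbitration a tolling event.
None of the other events listed affects the running of the period under the stated rules.

2010-02-05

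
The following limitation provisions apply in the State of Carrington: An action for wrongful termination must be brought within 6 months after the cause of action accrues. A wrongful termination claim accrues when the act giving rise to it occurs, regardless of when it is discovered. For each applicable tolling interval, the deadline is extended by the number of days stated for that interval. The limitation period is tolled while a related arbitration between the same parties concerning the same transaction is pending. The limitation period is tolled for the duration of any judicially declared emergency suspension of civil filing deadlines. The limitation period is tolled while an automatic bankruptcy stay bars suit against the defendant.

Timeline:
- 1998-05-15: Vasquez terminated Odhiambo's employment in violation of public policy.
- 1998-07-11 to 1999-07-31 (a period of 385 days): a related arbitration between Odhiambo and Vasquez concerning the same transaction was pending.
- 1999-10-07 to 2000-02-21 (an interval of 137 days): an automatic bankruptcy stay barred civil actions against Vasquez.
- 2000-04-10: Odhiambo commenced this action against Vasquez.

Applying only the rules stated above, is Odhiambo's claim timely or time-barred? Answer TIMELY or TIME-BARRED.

The claim accrued on 1998-05-15, when the wrongful act occurred.
Adding the 6 months base period to 1998-05-15 gives a deadline of 1998-11-15, before any tolling.
The period was tolled for 385 days by the pending related arbitration (1998-07-11 to 1999-07-31), pushing the deadline to 1999-12-05.
Because the automatic bankruptcy stay ran from 1999-10-07 to 2000-02-21, the deadline is extended by 137 days to 2000-04-20.
The 2000-04-10 filing precedes the 2000-04-20 deadline; the claim is timely.

TIMELY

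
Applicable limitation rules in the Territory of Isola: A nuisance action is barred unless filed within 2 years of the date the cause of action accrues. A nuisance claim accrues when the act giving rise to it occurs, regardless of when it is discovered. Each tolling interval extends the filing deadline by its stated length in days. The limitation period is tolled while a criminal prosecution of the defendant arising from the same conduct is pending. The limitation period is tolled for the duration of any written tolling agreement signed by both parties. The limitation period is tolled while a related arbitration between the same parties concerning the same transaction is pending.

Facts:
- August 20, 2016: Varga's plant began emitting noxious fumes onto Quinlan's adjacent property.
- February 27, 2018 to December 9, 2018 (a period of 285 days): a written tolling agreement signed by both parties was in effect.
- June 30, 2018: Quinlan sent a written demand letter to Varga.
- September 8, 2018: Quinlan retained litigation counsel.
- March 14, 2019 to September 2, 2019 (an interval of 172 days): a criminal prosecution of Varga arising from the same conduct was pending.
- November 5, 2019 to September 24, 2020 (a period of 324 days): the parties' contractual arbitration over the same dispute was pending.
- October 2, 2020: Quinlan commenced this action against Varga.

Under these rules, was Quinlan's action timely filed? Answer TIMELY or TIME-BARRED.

The claim accrued on August 20, 2016, when the wrongful act occurred.
Adding the 2 years base period to August 20, 2016 gives a deadline of August 20, 2018, before any tolling.
The written tolling agreement from February 27, 2018 to December 9, 2018 tolled the period for 285 days, extending the deadline to June 1, 2019.
The period was tolled for 172 days by the pending criminal prosecution (March 14, 2019 to September 2, 2019), pushing the deadline to November 20, 2019.
The period was tolled for 324 days by the pending related arbitration (November 5, 2019 to September 24, 2020), pushing the deadline to October 9, 2020.
None of the other events listed affects the running of the period under the stated rules.
Filing on October 2, 2020 beat the October 9, 2020 deadline — the action is timely.

TIMELY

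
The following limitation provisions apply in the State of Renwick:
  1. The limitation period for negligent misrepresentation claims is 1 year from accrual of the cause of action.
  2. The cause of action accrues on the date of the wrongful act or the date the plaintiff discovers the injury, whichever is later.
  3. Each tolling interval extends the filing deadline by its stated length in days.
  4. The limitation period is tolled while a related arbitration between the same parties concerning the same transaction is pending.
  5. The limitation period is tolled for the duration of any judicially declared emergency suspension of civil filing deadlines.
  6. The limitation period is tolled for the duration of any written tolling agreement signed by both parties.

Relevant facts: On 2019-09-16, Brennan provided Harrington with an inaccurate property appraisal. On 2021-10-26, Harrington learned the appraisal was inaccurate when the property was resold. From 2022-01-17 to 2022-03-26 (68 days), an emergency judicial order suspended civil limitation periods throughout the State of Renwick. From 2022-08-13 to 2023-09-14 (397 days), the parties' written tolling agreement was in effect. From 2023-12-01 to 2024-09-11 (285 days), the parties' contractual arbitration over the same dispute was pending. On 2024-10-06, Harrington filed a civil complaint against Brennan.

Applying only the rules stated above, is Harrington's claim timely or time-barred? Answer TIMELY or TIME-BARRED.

TIMELY

Because discovery on 2021-10-26 post-dates the 2019-09-16 act, accrual under the later-of rule falls on 2021-10-26.
The untolled deadline — 1 year after 2021-10-26 — is 2022-10-26.
Because the emergency suspension of filing deadlines ran from 2022-01-17 to 2022-03-26, the deadline is extended by 68 days to 2023-01-02.
The written tolling agreement from 2022-08-13 to 2023-09-14 tolled the period for 397 days, extending the deadline to 2024-02-03.
Because the pending related arbitration ran from 2023-12-01 to 2024-09-11, the deadline is extended by 285 days to 2024-11-14.
Filing on 2024-10-06 beat the 2024-11-14 deadline — the action is timely.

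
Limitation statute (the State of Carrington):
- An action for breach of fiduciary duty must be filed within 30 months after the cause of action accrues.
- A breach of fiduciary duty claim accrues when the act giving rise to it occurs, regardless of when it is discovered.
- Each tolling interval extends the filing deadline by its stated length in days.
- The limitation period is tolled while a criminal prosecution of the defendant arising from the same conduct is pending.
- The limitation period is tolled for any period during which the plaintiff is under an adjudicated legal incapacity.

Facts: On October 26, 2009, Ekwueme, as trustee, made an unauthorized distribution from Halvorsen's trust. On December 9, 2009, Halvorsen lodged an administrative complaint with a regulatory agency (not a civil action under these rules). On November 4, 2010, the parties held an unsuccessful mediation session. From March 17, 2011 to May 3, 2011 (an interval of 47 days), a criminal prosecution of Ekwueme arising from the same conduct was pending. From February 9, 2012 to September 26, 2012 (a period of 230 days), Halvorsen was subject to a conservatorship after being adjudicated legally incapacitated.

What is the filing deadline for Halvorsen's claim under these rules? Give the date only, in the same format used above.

January 28, 2013

The cause of action accrued on October 26, 2009, the date of the act.
Adding the 30 months base period to October 26, 2009 gives a deadline of April 26, 2012, before any tolling.
The period was tolled for 47 days by the pending criminal prosecution (March 17, 2011 to May 3, 2011), pushing the deadline to June 12, 2012.
Because the plaintiff's legal incapacity ran from February 9, 2012 to September 26, 2012, the deadline is extended by 230 days to January 28, 2013.
None of the other events listed affects the running of the period under the stated rules.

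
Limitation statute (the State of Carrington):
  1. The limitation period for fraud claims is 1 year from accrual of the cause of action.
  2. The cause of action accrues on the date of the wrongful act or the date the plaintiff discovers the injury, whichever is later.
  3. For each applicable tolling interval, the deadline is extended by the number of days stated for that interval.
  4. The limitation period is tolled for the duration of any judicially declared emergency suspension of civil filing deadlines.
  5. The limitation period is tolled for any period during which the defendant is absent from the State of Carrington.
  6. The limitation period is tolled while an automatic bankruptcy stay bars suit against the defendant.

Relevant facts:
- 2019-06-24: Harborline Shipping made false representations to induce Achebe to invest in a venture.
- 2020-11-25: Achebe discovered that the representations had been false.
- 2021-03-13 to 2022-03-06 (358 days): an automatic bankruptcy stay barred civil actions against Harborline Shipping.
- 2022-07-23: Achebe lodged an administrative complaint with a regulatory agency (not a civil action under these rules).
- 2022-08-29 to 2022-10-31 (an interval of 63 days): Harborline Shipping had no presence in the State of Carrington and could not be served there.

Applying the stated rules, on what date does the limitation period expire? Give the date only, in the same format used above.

Because discovery on 2020-11-25 post-dates the 2019-06-24 act, accrual under the later-of rule falls on 2020-11-25.
1 year from 2020-11-25 is 2021-11-25.
The automatic bankruptcy stay from 2021-03-13 to 2022-03-06 tolled the period for 358 days, extending the deadline to 2022-11-18.
The period was tolled for 63 days by the defendant's absence from the jurisdiction (2022-08-29 to 2022-10-31), pushing the deadline to 2023-01-20.
None of the other events listed affects the running of the period under the stated rules.

2023-01-20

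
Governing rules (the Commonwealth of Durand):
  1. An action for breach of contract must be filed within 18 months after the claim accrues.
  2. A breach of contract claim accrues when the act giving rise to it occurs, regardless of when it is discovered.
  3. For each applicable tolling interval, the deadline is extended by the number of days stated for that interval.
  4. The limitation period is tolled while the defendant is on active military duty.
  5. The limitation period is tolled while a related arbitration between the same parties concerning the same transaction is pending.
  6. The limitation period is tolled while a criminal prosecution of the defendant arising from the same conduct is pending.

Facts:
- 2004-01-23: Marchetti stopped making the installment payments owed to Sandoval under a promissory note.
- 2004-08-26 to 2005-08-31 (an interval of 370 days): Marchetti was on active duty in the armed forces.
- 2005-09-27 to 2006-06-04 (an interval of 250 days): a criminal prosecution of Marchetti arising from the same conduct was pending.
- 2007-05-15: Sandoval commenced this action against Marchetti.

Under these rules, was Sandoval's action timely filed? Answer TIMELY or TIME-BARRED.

The claim accrued on 2004-01-23, when the wrongful act occurred.
The untolled deadline — 18 months after 2004-01-23 — is 2005-07-23.
Because the defendant's active military service ran from 2004-08-26 to 2005-08-31, the deadline is extended by 370 days to 2006-07-28.
The period was tolled for 250 days by the pending criminal prosecution (2005-09-27 to 2006-06-04), pushing the deadline to 2007-04-04.
The 2007-05-15 filing falls after the 2007-04-04 deadline; the claim is time-barred.

TIME-BARRED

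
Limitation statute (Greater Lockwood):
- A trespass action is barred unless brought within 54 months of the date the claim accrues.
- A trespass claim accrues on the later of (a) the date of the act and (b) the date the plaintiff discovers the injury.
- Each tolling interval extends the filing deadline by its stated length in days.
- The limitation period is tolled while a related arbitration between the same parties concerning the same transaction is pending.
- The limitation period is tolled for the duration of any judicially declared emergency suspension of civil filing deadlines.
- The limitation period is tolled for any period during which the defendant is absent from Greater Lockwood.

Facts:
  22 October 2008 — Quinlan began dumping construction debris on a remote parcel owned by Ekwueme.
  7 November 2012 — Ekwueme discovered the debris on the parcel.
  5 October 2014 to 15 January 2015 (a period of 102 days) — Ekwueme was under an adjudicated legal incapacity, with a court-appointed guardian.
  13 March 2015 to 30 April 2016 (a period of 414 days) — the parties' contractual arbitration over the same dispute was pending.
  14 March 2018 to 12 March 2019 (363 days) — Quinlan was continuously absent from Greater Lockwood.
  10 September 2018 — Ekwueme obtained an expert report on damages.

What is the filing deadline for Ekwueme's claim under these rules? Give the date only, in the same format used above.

23 June 2019

The claim accrued on 7 November 2012 — the later of the 22 October 2008 act and the 7 November 2012 discovery.
Adding the 54 months base period to 7 November 2012 gives a deadline of 7 May 2017, before any tolling.
Because the pending related arbitration ran from 13 March 2015 to 30 April 2016, the deadline is extended by 414 days to 25 June 2018.
The defendant's absence from the jurisdiction from 14 March 2018 to 12 March 2019 tolled the period for 363 days, extending the deadline to 23 June 2019.
The plaintiff's legal incapacity from 5 October 2014 to 15 January 2015 does not toll the period, because no stated rule makes the plaintiff's incapacity a tolling event.
The other events in the timeline have no effect on the limitation period under the stated rules.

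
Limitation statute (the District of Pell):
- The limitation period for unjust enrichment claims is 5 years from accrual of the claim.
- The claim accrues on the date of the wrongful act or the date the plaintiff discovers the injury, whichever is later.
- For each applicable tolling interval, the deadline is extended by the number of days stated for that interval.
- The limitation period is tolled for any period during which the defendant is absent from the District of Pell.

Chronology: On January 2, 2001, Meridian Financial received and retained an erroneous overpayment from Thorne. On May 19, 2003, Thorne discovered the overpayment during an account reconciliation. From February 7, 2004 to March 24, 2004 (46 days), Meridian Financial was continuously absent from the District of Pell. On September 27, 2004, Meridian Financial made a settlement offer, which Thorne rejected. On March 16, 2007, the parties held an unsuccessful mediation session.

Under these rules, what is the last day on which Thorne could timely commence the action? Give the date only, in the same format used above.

The claim accrued on May 19, 2003 — the later of the January 2, 2001 act and the May 19, 2003 discovery.
Adding the 5 years base period to May 19, 2003 gives a deadline of May 19, 2008, before any tolling.
The period was tolled for 46 days by the defendant's absence from the jurisdiction (February 7, 2004 to March 24, 2004), pushing the deadline to July 4, 2008.
The other events in the timeline have no effect on the limitation period under the stated rules.

July 4, 2008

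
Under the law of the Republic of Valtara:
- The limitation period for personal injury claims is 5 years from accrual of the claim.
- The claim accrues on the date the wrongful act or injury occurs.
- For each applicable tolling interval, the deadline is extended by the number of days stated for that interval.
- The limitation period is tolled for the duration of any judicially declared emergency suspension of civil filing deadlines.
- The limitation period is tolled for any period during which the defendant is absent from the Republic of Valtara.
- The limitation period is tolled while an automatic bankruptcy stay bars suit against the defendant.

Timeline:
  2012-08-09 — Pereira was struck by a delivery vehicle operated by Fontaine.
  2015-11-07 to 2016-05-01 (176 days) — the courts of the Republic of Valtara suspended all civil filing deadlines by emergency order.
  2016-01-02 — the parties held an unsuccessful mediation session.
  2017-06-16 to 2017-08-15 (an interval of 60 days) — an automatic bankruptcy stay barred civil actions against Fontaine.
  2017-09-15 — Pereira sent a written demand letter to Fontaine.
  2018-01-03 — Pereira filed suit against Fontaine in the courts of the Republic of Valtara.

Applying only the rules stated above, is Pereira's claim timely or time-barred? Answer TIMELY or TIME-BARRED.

TIMELY

The claim accrued on 2012-08-09, the date of the act.
The untolled deadline — 5 years after 2012-08-09 — is 2017-08-09.
The period was tolled for 176 days by the emergency suspension of filing deadlines (2015-11-07 to 2016-05-01), pushing the deadline to 2018-02-01.
The automatic bankruptcy stay from 2017-06-16 to 2017-08-15 tolled the period for 60 days, extending the deadline to 2018-04-02.
Nothing else in the chronology tolls or restarts the period.
Pereira filed on 2018-01-03, before the 2018-04-02 deadline, so the action is timely.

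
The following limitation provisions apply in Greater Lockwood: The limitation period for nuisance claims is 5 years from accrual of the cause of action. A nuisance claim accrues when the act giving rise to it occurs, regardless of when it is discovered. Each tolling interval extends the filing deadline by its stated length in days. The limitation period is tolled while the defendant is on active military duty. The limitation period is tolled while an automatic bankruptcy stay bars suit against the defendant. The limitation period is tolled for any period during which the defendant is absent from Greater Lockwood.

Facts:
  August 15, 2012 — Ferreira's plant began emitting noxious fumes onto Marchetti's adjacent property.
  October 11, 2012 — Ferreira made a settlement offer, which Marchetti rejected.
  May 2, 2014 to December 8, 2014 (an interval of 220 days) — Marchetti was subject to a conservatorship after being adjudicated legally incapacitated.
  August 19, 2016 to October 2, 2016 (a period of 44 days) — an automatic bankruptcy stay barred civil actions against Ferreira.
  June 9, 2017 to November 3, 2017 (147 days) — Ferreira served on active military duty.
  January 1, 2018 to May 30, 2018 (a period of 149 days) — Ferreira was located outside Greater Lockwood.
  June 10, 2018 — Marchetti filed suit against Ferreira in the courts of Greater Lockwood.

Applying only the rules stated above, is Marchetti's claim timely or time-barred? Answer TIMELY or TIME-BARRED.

TIMELY

The claim accrued on August 15, 2012, when the wrongful act occurred.
The untolled deadline — 5 years after August 15, 2012 — is August 15, 2017.
The automatic bankruptcy stay from August 19, 2016 to October 2, 2016 tolled the period for 44 days, extending the deadline to September 28, 2017.
Because the defendant's active military service ran from June 9, 2017 to November 3, 2017, the deadline is extended by 147 days to February 22, 2018.
Because the defendant's absence from the jurisdiction ran from January 1, 2018 to May 30, 2018, the deadline is extended by 149 days to July 21, 2018.
Although the plaintiff's incapacity ran from May 2, 2014 to December 8, 2014, the stated rules do not make that a tolling event, so it is disregarded.
Nothing else in the chronology tolls or restarts the period.
Filing on June 10, 2018 beat the July 21, 2018 deadline — the action is timely.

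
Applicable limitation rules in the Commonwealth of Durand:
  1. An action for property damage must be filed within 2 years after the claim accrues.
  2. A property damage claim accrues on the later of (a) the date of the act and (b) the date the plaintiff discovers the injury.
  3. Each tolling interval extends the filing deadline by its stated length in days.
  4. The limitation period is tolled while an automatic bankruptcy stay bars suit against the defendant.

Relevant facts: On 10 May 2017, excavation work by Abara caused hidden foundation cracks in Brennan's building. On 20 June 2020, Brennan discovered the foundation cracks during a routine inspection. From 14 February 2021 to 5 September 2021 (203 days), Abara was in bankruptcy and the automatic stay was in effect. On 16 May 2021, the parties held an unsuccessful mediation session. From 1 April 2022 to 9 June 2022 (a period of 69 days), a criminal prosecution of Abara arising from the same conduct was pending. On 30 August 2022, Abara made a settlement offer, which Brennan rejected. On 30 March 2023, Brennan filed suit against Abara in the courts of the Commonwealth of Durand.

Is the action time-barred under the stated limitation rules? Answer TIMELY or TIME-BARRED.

Taking the later of the act (10 May 2017) and discovery (20 June 2020), the claim accrued on 20 June 2020.
Adding the 2 years base period to 20 June 2020 gives a deadline of 20 June 2022, before any tolling.
The period was tolled for 203 days by the automatic bankruptcy stay (14 February 2021 to 5 September 2021), pushing the deadline to 9 January 2023.
Although a criminal prosecution ran from 1 April 2022 to 9 June 2022, the stated rules do not make that a tolling event, so it is disregarded.
The other events in the timeline have no effect on the limitation period under the stated rules.
Filing on 30 March 2023 missed the 9 January 2023 deadline — the action is time-barred.

TIME-BARRED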